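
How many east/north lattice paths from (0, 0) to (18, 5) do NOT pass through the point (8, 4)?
Number of paths = 28204

Total paths from (0, 0) to (18, 5): C(23, 18) = 33649. Paths through (8, 4): (paths (0, 0) → (8, 4)) × (paths (8, 4) → (18, 5)) = C(12, 8) · C(11, 10) = 495 · 11 = 5445. Avoidance count = 33649 − 5445 = 28204.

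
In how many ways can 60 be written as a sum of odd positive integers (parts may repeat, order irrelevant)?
p_odd(60) = 10880

Enumerate partitions using only odd parts via the recurrence o(n, m) = o(n, m−2) + o(n−m, m) over odd m, starting from the largest odd part ≤ n. This gives p_odd(60) = 10880. (Euler's theorem: equals the count of distinct-part partitions.)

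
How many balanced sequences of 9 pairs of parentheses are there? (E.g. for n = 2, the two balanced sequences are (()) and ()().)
C_9 = 4862

These balanced parentheses are counted by the Catalan number C_n = (1/(n + 1)) · C(2n, n). For n = 9: C_9 = (1/10) · C(18, 9) = 48620/10 = 4862.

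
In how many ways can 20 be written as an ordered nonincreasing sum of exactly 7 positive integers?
p(20, 7 parts) = 82

Partitions of n into exactly k parts are in bijection with partitions of n − k into at most k parts (subtract 1 from each part). So p(20, exactly 7) = p(13, parts ≤ 7). Computing via the recurrence p(m, j) = p(m, j−1) + p(m−j, j) gives 82.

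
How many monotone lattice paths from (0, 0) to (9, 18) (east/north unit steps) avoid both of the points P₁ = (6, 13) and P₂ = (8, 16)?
Number of paths = 1774980

Inclusion–exclusion. Total paths: C(27, 9) = 4686825. Through P₁: C(19, 6)·C(8, 3) = 1519392. Through P₂: C(24, 8)·C(3, 1) = 2206413. Since P₁ is strictly southwest of P₂, a monotone path through both must visit P₁ then P₂; paths through both = C(19, 6)·C(5, 2)·C(3, 1) = 813960. Avoid both = 4686825 − 1519392 − 2206413 + 813960 = 1774980.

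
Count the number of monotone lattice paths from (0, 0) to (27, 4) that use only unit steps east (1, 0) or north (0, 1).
Number of paths = 31465

A monotone lattice path from (0, 0) to (27, 4) consists of 27 east steps and 4 north steps in some order, so it is determined by which 27 of the 31 steps are east. The count is C(31, 27) = 31465.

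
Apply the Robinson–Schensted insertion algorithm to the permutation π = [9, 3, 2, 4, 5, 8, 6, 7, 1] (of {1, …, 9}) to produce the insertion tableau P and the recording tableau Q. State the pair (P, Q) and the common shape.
P = [1, 4, 5, 6, 7] / [2, 8] / [3] / [9];  Q = [1, 4, 5, 6, 8] / [2, 7] / [3] / [9];  common shape = (5, 2, 1, 1)

Row-insert the values π_1, π_2, … into P one at a time, bumping the leftmost entry strictly greater than the inserted value down to the next row. The recording tableau Q records, in position (i, j), the step at which that cell was added to P.
  Insert 9 (step 1): P = [9];  Q = [1]
  Insert 3 (step 2): P = [3] / [9];  Q = [1] / [2]
  Insert 2 (step 3): P = [2] / [3] / [9];  Q = [1] / [2] / [3]
  Insert 4 (step 4): P = [2, 4] / [3] / [9];  Q = [1, 4] / [2] / [3]
  Insert 5 (step 5): P = [2, 4, 5] / [3] / [9];  Q = [1, 4, 5] / [2] / [3]
  Insert 8 (step 6): P = [2, 4, 5, 8] / [3] / [9];  Q = [1, 4, 5, 6] / [2] / [3]
  Insert 6 (step 7): P = [2, 4, 5, 6] / [3, 8] / [9];  Q = [1, 4, 5, 6] / [2, 7] / [3]
  Insert 7 (step 8): P = [2, 4, 5, 6, 7] / [3, 8] / [9];  Q = [1, 4, 5, 6, 8] / [2, 7] / [3]
  Insert 1 (step 9): P = [1, 4, 5, 6, 7] / [2, 8] / [3] / [9];  Q = [1, 4, 5, 6, 8] / [2, 7] / [3] / [9]
Final shape: (5, 2, 1, 1).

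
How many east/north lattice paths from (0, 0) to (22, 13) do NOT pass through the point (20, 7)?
Number of paths = 1451472960

Total paths from (0, 0) to (22, 13): C(35, 22) = 1476337800. Paths through (20, 7): (paths (0, 0) → (20, 7)) × (paths (20, 7) → (22, 13)) = C(27, 20) · C(8, 2) = 888030 · 28 = 24864840. Avoidance count = 1476337800 − 24864840 = 1451472960.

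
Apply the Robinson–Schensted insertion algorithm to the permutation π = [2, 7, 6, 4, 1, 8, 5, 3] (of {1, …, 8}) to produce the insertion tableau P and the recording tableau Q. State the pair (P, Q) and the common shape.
P = [1, 3, 5] / [2, 4] / [6, 8] / [7];  Q = [1, 2, 6] / [3, 7] / [4, 8] / [5];  common shape = (3, 2, 2, 1)

Row-insert the values π_1, π_2, … into P one at a time, bumping the leftmost entry strictly greater than the inserted value down to the next row. The recording tableau Q records, in position (i, j), the step at which that cell was added to P.
  Insert 2 (step 1): P = [2];  Q = [1]
  Insert 7 (step 2): P = [2, 7];  Q = [1, 2]
  Insert 6 (step 3): P = [2, 6] / [7];  Q = [1, 2] / [3]
  Insert 4 (step 4): P = [2, 4] / [6] / [7];  Q = [1, 2] / [3] / [4]
  Insert 1 (step 5): P = [1, 4] / [2] / [6] / [7];  Q = [1, 2] / [3] / [4] / [5]
  Insert 8 (step 6): P = [1, 4, 8] / [2] / [6] / [7];  Q = [1, 2, 6] / [3] / [4] / [5]
  Insert 5 (step 7): P = [1, 4, 5] / [2, 8] / [6] / [7];  Q = [1, 2, 6] / [3, 7] / [4] / [5]
  Insert 3 (step 8): P = [1, 3, 5] / [2, 4] / [6, 8] / [7];  Q = [1, 2, 6] / [3, 7] / [4, 8] / [5]
Final shape: (3, 2, 2, 1).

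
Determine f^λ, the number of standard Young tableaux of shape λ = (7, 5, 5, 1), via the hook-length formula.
# SYT of shape (7, 5, 5, 1) = 1575288

Hook-length formula: f^λ = n! / Π hook(c), product over all cells c of the Young diagram. For λ = (7, 5, 5, 1), n = 18 boxes. Hook lengths by row (left-to-right, top-to-bottom): [10, 8, 7, 6, 5, 2, 1]; [7, 5, 4, 3, 2]; [6, 4, 3, 2, 1]; [1]. Product of hooks = 4064256000. So f^λ = 18! / 4064256000 = 6402373705728000 / 4064256000 = 1575288.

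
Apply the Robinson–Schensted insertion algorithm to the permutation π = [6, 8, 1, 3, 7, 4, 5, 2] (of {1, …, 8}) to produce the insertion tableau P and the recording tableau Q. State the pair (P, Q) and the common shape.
P = [1, 2, 4, 5] / [3, 7] / [6] / [8];  Q = [1, 2, 5, 7] / [3, 4] / [6] / [8];  common shape = (4, 2, 1, 1)

Row-insert the values π_1, π_2, … into P one at a time, bumping the leftmost entry strictly greater than the inserted value down to the next row. The recording tableau Q records, in position (i, j), the step at which that cell was added to P.
  Insert 6 (step 1): P = [6];  Q = [1]
  Insert 8 (step 2): P = [6, 8];  Q = [1, 2]
  Insert 1 (step 3): P = [1, 8] / [6];  Q = [1, 2] / [3]
  Insert 3 (step 4): P = [1, 3] / [6, 8];  Q = [1, 2] / [3, 4]
  Insert 7 (step 5): P = [1, 3, 7] / [6, 8];  Q = [1, 2, 5] / [3, 4]
  Insert 4 (step 6): P = [1, 3, 4] / [6, 7] / [8];  Q = [1, 2, 5] / [3, 4] / [6]
  Insert 5 (step 7): P = [1, 3, 4, 5] / [6, 7] / [8];  Q = [1, 2, 5, 7] / [3, 4] / [6]
  Insert 2 (step 8): P = [1, 2, 4, 5] / [3, 7] / [6] / [8];  Q = [1, 2, 5, 7] / [3, 4] / [6] / [8]
Final shape: (4, 2, 1, 1).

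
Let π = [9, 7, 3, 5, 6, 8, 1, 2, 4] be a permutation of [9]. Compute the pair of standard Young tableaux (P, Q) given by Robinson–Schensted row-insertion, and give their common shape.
P = [1, 2, 4, 8] / [3, 5, 6] / [7] / [9];  Q = [1, 4, 5, 6] / [2, 8, 9] / [3] / [7];  common shape = (4, 3, 1, 1)

Row-insert the values π_1, π_2, … into P one at a time, bumping the leftmost entry strictly greater than the inserted value down to the next row. The recording tableau Q records, in position (i, j), the step at which that cell was added to P.
  Insert 9 (step 1): P = [9];  Q = [1]
  Insert 7 (step 2): P = [7] / [9];  Q = [1] / [2]
  Insert 3 (step 3): P = [3] / [7] / [9];  Q = [1] / [2] / [3]
  Insert 5 (step 4): P = [3, 5] / [7] / [9];  Q = [1, 4] / [2] / [3]
  Insert 6 (step 5): P = [3, 5, 6] / [7] / [9];  Q = [1, 4, 5] / [2] / [3]
  Insert 8 (step 6): P = [3, 5, 6, 8] / [7] / [9];  Q = [1, 4, 5, 6] / [2] / [3]
  Insert 1 (step 7): P = [1, 5, 6, 8] / [3] / [7] / [9];  Q = [1, 4, 5, 6] / [2] / [3] / [7]
  Insert 2 (step 8): P = [1, 2, 6, 8] / [3, 5] / [7] / [9];  Q = [1, 4, 5, 6] / [2, 8] / [3] / [7]
  Insert 4 (step 9): P = [1, 2, 4, 8] / [3, 5, 6] / [7] / [9];  Q = [1, 4, 5, 6] / [2, 8, 9] / [3] / [7]
Final shape: (4, 3, 1, 1).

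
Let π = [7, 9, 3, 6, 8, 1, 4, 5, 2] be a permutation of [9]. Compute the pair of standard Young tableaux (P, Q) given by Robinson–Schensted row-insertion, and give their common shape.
P = [1, 2, 5] / [3, 4, 8] / [6, 9] / [7];  Q = [1, 2, 5] / [3, 4, 8] / [6, 7] / [9];  common shape = (3, 3, 2, 1)

Row-insert the values π_1, π_2, … into P one at a time, bumping the leftmost entry strictly greater than the inserted value down to the next row. The recording tableau Q records, in position (i, j), the step at which that cell was added to P.
  Insert 7 (step 1): P = [7];  Q = [1]
  Insert 9 (step 2): P = [7, 9];  Q = [1, 2]
  Insert 3 (step 3): P = [3, 9] / [7];  Q = [1, 2] / [3]
  Insert 6 (step 4): P = [3, 6] / [7, 9];  Q = [1, 2] / [3, 4]
  Insert 8 (step 5): P = [3, 6, 8] / [7, 9];  Q = [1, 2, 5] / [3, 4]
  Insert 1 (step 6): P = [1, 6, 8] / [3, 9] / [7];  Q = [1, 2, 5] / [3, 4] / [6]
  Insert 4 (step 7): P = [1, 4, 8] / [3, 6] / [7, 9];  Q = [1, 2, 5] / [3, 4] / [6, 7]
  Insert 5 (step 8): P = [1, 4, 5] / [3, 6, 8] / [7, 9];  Q = [1, 2, 5] / [3, 4, 8] / [6, 7]
  Insert 2 (step 9): P = [1, 2, 5] / [3, 4, 8] / [6, 9] / [7];  Q = [1, 2, 5] / [3, 4, 8] / [6, 7] / [9]
Final shape: (3, 3, 2, 1).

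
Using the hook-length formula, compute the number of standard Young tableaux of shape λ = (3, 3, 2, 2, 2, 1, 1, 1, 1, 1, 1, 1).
# SYT of shape (3, 3, 2, 2, 2, 1, 1, 1, 1, 1, 1, 1) = 372096

Hook-length formula: f^λ = n! / Π hook(c), product over all cells c of the Young diagram. For λ = (3, 3, 2, 2, 2, 1, 1, 1, 1, 1, 1, 1), n = 19 boxes. Hook lengths by row (left-to-right, top-to-bottom): [14, 6, 2]; [13, 5, 1]; [11, 3]; [10, 2]; [9, 1]; [7]; [6]; [5]; [4]; [3]; [2]; [1]. Product of hooks = 326918592000. So f^λ = 19! / 326918592000 = 121645100408832000 / 326918592000 = 372096.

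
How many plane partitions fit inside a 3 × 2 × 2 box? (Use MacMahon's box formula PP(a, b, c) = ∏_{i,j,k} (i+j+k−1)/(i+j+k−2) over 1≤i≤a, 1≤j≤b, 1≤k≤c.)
PP(3, 2, 2) = 50

Evaluate the triple product over i = 1..3, j = 1..2, k = 1..2. The factors are (2/1) · (3/2) · (3/2) · (4/3) · (3/2) · (4/3) · (4/3) · (5/4) · … (12 factors total). The numerators and denominators telescope so the product is an integer; carrying out the multiplication exactly gives PP(3, 2, 2) = 50.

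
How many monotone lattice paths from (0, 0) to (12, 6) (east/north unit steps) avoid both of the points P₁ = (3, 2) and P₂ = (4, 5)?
Number of paths = 10640

Inclusion–exclusion. Total paths: C(18, 12) = 18564. Through P₁: C(5, 3)·C(13, 9) = 7150. Through P₂: C(9, 4)·C(9, 8) = 1134. Since P₁ is strictly southwest of P₂, a monotone path through both must visit P₁ then P₂; paths through both = C(5, 3)·C(4, 1)·C(9, 8) = 360. Avoid both = 18564 − 7150 − 1134 + 360 = 10640.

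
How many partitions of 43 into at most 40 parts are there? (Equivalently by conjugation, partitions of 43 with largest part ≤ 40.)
p(43, parts ≤ 40) = 63257

Use the recurrence p(n, m) = p(n, m−1) + p(n−m, m): either the largest part is < m (count p(n, m−1)) or the largest part is exactly m (remove one copy of m, count p(n−m, m)). With p(0, ·) = 1 this gives p(43, parts ≤ 40) = 63257. (By conjugating Young diagrams, this also counts partitions of 43 into at most 40 parts.)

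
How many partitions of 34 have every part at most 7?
p(34, parts ≤ 7) = 3120

Use the recurrence p(n, m) = p(n, m−1) + p(n−m, m): either the largest part is < m (count p(n, m−1)) or the largest part is exactly m (remove one copy of m, count p(n−m, m)). With p(0, ·) = 1 this gives p(34, parts ≤ 7) = 3120. (By conjugating Young diagrams, this also counts partitions of 34 into at most 7 parts.)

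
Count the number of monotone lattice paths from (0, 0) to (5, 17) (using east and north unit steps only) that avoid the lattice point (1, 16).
Number of paths = 26249

Total paths from (0, 0) to (5, 17): C(22, 5) = 26334. Paths through (1, 16): (paths (0, 0) → (1, 16)) × (paths (1, 16) → (5, 17)) = C(17, 1) · C(5, 4) = 17 · 5 = 85. Avoidance count = 26334 − 85 = 26249.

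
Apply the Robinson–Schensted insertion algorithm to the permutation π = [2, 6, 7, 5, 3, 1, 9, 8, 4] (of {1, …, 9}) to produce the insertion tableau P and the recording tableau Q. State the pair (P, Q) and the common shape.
P = [1, 3, 4, 8] / [2, 7] / [5, 9] / [6];  Q = [1, 2, 3, 7] / [4, 8] / [5, 9] / [6];  common shape = (4, 2, 2, 1)

Row-insert the values π_1, π_2, … into P one at a time, bumping the leftmost entry strictly greater than the inserted value down to the next row. The recording tableau Q records, in position (i, j), the step at which that cell was added to P.
  Insert 2 (step 1): P = [2];  Q = [1]
  Insert 6 (step 2): P = [2, 6];  Q = [1, 2]
  Insert 7 (step 3): P = [2, 6, 7];  Q = [1, 2, 3]
  Insert 5 (step 4): P = [2, 5, 7] / [6];  Q = [1, 2, 3] / [4]
  Insert 3 (step 5): P = [2, 3, 7] / [5] / [6];  Q = [1, 2, 3] / [4] / [5]
  Insert 1 (step 6): P = [1, 3, 7] / [2] / [5] / [6];  Q = [1, 2, 3] / [4] / [5] / [6]
  Insert 9 (step 7): P = [1, 3, 7, 9] / [2] / [5] / [6];  Q = [1, 2, 3, 7] / [4] / [5] / [6]
  Insert 8 (step 8): P = [1, 3, 7, 8] / [2, 9] / [5] / [6];  Q = [1, 2, 3, 7] / [4, 8] / [5] / [6]
  Insert 4 (step 9): P = [1, 3, 4, 8] / [2, 7] / [5, 9] / [6];  Q = [1, 2, 3, 7] / [4, 8] / [5, 9] / [6]
Final shape: (4, 2, 2, 1).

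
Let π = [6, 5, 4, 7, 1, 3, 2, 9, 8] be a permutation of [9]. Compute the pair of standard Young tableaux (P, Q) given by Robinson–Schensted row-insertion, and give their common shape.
P = [1, 2, 8] / [3, 7, 9] / [4] / [5] / [6];  Q = [1, 4, 8] / [2, 6, 9] / [3] / [5] / [7];  common shape = (3, 3, 1, 1, 1)

Row-insert the values π_1, π_2, … into P one at a time, bumping the leftmost entry strictly greater than the inserted value down to the next row. The recording tableau Q records, in position (i, j), the step at which that cell was added to P.
  Insert 6 (step 1): P = [6];  Q = [1]
  Insert 5 (step 2): P = [5] / [6];  Q = [1] / [2]
  Insert 4 (step 3): P = [4] / [5] / [6];  Q = [1] / [2] / [3]
  Insert 7 (step 4): P = [4, 7] / [5] / [6];  Q = [1, 4] / [2] / [3]
  Insert 1 (step 5): P = [1, 7] / [4] / [5] / [6];  Q = [1, 4] / [2] / [3] / [5]
  Insert 3 (step 6): P = [1, 3] / [4, 7] / [5] / [6];  Q = [1, 4] / [2, 6] / [3] / [5]
  Insert 2 (step 7): P = [1, 2] / [3, 7] / [4] / [5] / [6];  Q = [1, 4] / [2, 6] / [3] / [5] / [7]
  Insert 9 (step 8): P = [1, 2, 9] / [3, 7] / [4] / [5] / [6];  Q = [1, 4, 8] / [2, 6] / [3] / [5] / [7]
  Insert 8 (step 9): P = [1, 2, 8] / [3, 7, 9] / [4] / [5] / [6];  Q = [1, 4, 8] / [2, 6, 9] / [3] / [5] / [7]
Final shape: (3, 3, 1, 1, 1).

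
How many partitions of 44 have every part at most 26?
p(44, parts ≤ 26) = 73963

Use the recurrence p(n, m) = p(n, m−1) + p(n−m, m): either the largest part is < m (count p(n, m−1)) or the largest part is exactly m (remove one copy of m, count p(n−m, m)). With p(0, ·) = 1 this gives p(44, parts ≤ 26) = 73963. (By conjugating Young diagrams, this also counts partitions of 44 into at most 26 parts.)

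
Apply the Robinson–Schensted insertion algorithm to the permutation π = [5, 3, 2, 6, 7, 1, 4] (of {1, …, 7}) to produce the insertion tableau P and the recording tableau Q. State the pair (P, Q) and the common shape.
P = [1, 4, 7] / [2, 6] / [3] / [5];  Q = [1, 4, 5] / [2, 7] / [3] / [6];  common shape = (3, 2, 1, 1)

Row-insert the values π_1, π_2, … into P one at a time, bumping the leftmost entry strictly greater than the inserted value down to the next row. The recording tableau Q records, in position (i, j), the step at which that cell was added to P.
  Insert 5 (step 1): P = [5];  Q = [1]
  Insert 3 (step 2): P = [3] / [5];  Q = [1] / [2]
  Insert 2 (step 3): P = [2] / [3] / [5];  Q = [1] / [2] / [3]
  Insert 6 (step 4): P = [2, 6] / [3] / [5];  Q = [1, 4] / [2] / [3]
  Insert 7 (step 5): P = [2, 6, 7] / [3] / [5];  Q = [1, 4, 5] / [2] / [3]
  Insert 1 (step 6): P = [1, 6, 7] / [2] / [3] / [5];  Q = [1, 4, 5] / [2] / [3] / [6]
  Insert 4 (step 7): P = [1, 4, 7] / [2, 6] / [3] / [5];  Q = [1, 4, 5] / [2, 7] / [3] / [6]
Final shape: (3, 2, 1, 1).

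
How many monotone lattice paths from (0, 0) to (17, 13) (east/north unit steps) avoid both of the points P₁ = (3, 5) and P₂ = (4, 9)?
Number of paths = 100817430

Inclusion–exclusion. Total paths: C(30, 17) = 119759850. Through P₁: C(8, 3)·C(22, 14) = 17907120. Through P₂: C(13, 4)·C(17, 13) = 1701700. Since P₁ is strictly southwest of P₂, a monotone path through both must visit P₁ then P₂; paths through both = C(8, 3)·C(5, 1)·C(17, 13) = 666400. Avoid both = 119759850 − 17907120 − 1701700 + 666400 = 100817430.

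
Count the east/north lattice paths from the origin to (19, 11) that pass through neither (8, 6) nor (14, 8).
Number of paths = 28311780

Inclusion–exclusion. Total paths: C(30, 19) = 54627300. Through P₁: C(14, 8)·C(16, 11) = 13117104. Through P₂: C(22, 14)·C(8, 5) = 17907120. Since P₁ is strictly southwest of P₂, a monotone path through both must visit P₁ then P₂; paths through both = C(14, 8)·C(8, 6)·C(8, 5) = 4708704. Avoid both = 54627300 − 13117104 − 17907120 + 4708704 = 28311780.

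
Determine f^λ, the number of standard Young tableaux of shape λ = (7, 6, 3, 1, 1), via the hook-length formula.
# SYT of shape (7, 6, 3, 1, 1) = 5346432

Hook-length formula: f^λ = n! / Π hook(c), product over all cells c of the Young diagram. For λ = (7, 6, 3, 1, 1), n = 18 boxes. Hook lengths by row (left-to-right, top-to-bottom): [11, 8, 7, 5, 4, 3, 1]; [9, 6, 5, 3, 2, 1]; [5, 2, 1]; [2]; [1]. Product of hooks = 1197504000. So f^λ = 18! / 1197504000 = 6402373705728000 / 1197504000 = 5346432.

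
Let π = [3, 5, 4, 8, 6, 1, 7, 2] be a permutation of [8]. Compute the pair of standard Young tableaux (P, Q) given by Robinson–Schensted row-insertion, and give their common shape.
P = [1, 2, 6, 7] / [3, 4] / [5, 8];  Q = [1, 2, 4, 7] / [3, 5] / [6, 8];  common shape = (4, 2, 2)

Row-insert the values π_1, π_2, … into P one at a time, bumping the leftmost entry strictly greater than the inserted value down to the next row. The recording tableau Q records, in position (i, j), the step at which that cell was added to P.
  Insert 3 (step 1): P = [3];  Q = [1]
  Insert 5 (step 2): P = [3, 5];  Q = [1, 2]
  Insert 4 (step 3): P = [3, 4] / [5];  Q = [1, 2] / [3]
  Insert 8 (step 4): P = [3, 4, 8] / [5];  Q = [1, 2, 4] / [3]
  Insert 6 (step 5): P = [3, 4, 6] / [5, 8];  Q = [1, 2, 4] / [3, 5]
  Insert 1 (step 6): P = [1, 4, 6] / [3, 8] / [5];  Q = [1, 2, 4] / [3, 5] / [6]
  Insert 7 (step 7): P = [1, 4, 6, 7] / [3, 8] / [5];  Q = [1, 2, 4, 7] / [3, 5] / [6]
  Insert 2 (step 8): P = [1, 2, 6, 7] / [3, 4] / [5, 8];  Q = [1, 2, 4, 7] / [3, 5] / [6, 8]
Final shape: (4, 2, 2).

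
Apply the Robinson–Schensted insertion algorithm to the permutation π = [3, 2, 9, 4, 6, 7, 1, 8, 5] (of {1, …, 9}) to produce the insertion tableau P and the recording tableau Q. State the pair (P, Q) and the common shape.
P = [1, 4, 5, 7, 8] / [2, 6] / [3, 9];  Q = [1, 3, 5, 6, 8] / [2, 4] / [7, 9];  common shape = (5, 2, 2)

Row-insert the values π_1, π_2, … into P one at a time, bumping the leftmost entry strictly greater than the inserted value down to the next row. The recording tableau Q records, in position (i, j), the step at which that cell was added to P.
  Insert 3 (step 1): P = [3];  Q = [1]
  Insert 2 (step 2): P = [2] / [3];  Q = [1] / [2]
  Insert 9 (step 3): P = [2, 9] / [3];  Q = [1, 3] / [2]
  Insert 4 (step 4): P = [2, 4] / [3, 9];  Q = [1, 3] / [2, 4]
  Insert 6 (step 5): P = [2, 4, 6] / [3, 9];  Q = [1, 3, 5] / [2, 4]
  Insert 7 (step 6): P = [2, 4, 6, 7] / [3, 9];  Q = [1, 3, 5, 6] / [2, 4]
  Insert 1 (step 7): P = [1, 4, 6, 7] / [2, 9] / [3];  Q = [1, 3, 5, 6] / [2, 4] / [7]
  Insert 8 (step 8): P = [1, 4, 6, 7, 8] / [2, 9] / [3];  Q = [1, 3, 5, 6, 8] / [2, 4] / [7]
  Insert 5 (step 9): P = [1, 4, 5, 7, 8] / [2, 6] / [3, 9];  Q = [1, 3, 5, 6, 8] / [2, 4] / [7, 9]
Final shape: (5, 2, 2).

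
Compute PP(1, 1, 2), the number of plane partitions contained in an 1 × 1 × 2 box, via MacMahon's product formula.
PP(1, 1, 2) = 3

Evaluate the triple product over i = 1..1, j = 1..1, k = 1..2. The factors are (2/1) · (3/2). The numerators and denominators telescope so the product is an integer; carrying out the multiplication exactly gives PP(1, 1, 2) = 3.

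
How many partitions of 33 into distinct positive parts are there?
q(33) = 448

A partition into distinct parts is a strictly decreasing sequence summing to n. The recurrence d(n, m) = d(n, m−1) + d(n−m, m−1) (use part m at most once) with q(n) = d(n, n) gives q(33) = 448. (Euler's theorem: # distinct-part partitions = # odd-part partitions.)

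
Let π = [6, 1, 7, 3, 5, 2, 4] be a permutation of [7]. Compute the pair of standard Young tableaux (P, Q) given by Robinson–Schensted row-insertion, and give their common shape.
P = [1, 2, 4] / [3, 5] / [6, 7];  Q = [1, 3, 5] / [2, 4] / [6, 7];  common shape = (3, 2, 2)

Row-insert the values π_1, π_2, … into P one at a time, bumping the leftmost entry strictly greater than the inserted value down to the next row. The recording tableau Q records, in position (i, j), the step at which that cell was added to P.
  Insert 6 (step 1): P = [6];  Q = [1]
  Insert 1 (step 2): P = [1] / [6];  Q = [1] / [2]
  Insert 7 (step 3): P = [1, 7] / [6];  Q = [1, 3] / [2]
  Insert 3 (step 4): P = [1, 3] / [6, 7];  Q = [1, 3] / [2, 4]
  Insert 5 (step 5): P = [1, 3, 5] / [6, 7];  Q = [1, 3, 5] / [2, 4]
  Insert 2 (step 6): P = [1, 2, 5] / [3, 7] / [6];  Q = [1, 3, 5] / [2, 4] / [6]
  Insert 4 (step 7): P = [1, 2, 4] / [3, 5] / [6, 7];  Q = [1, 3, 5] / [2, 4] / [6, 7]
Final shape: (3, 2, 2).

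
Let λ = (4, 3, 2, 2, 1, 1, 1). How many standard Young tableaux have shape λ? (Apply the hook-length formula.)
# SYT of shape (4, 3, 2, 2, 1, 1, 1) = 42042

Hook-length formula: f^λ = n! / Π hook(c), product over all cells c of the Young diagram. For λ = (4, 3, 2, 2, 1, 1, 1), n = 14 boxes. Hook lengths by row (left-to-right, top-to-bottom): [10, 6, 3, 1]; [8, 4, 1]; [6, 2]; [5, 1]; [3]; [2]; [1]. Product of hooks = 2073600. So f^λ = 14! / 2073600 = 87178291200 / 2073600 = 42042.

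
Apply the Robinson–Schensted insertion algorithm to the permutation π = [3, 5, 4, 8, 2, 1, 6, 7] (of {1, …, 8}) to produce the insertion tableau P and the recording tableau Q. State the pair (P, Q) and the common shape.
P = [1, 4, 6, 7] / [2, 8] / [3] / [5];  Q = [1, 2, 4, 8] / [3, 7] / [5] / [6];  common shape = (4, 2, 1, 1)

Row-insert the values π_1, π_2, … into P one at a time, bumping the leftmost entry strictly greater than the inserted value down to the next row. The recording tableau Q records, in position (i, j), the step at which that cell was added to P.
  Insert 3 (step 1): P = [3];  Q = [1]
  Insert 5 (step 2): P = [3, 5];  Q = [1, 2]
  Insert 4 (step 3): P = [3, 4] / [5];  Q = [1, 2] / [3]
  Insert 8 (step 4): P = [3, 4, 8] / [5];  Q = [1, 2, 4] / [3]
  Insert 2 (step 5): P = [2, 4, 8] / [3] / [5];  Q = [1, 2, 4] / [3] / [5]
  Insert 1 (step 6): P = [1, 4, 8] / [2] / [3] / [5];  Q = [1, 2, 4] / [3] / [5] / [6]
  Insert 6 (step 7): P = [1, 4, 6] / [2, 8] / [3] / [5];  Q = [1, 2, 4] / [3, 7] / [5] / [6]
  Insert 7 (step 8): P = [1, 4, 6, 7] / [2, 8] / [3] / [5];  Q = [1, 2, 4, 8] / [3, 7] / [5] / [6]
Final shape: (4, 2, 1, 1).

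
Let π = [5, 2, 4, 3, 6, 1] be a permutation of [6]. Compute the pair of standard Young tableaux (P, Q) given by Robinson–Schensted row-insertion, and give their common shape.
P = [1, 3, 6] / [2] / [4] / [5];  Q = [1, 3, 5] / [2] / [4] / [6];  common shape = (3, 1, 1, 1)

Row-insert the values π_1, π_2, … into P one at a time, bumping the leftmost entry strictly greater than the inserted value down to the next row. The recording tableau Q records, in position (i, j), the step at which that cell was added to P.
  Insert 5 (step 1): P = [5];  Q = [1]
  Insert 2 (step 2): P = [2] / [5];  Q = [1] / [2]
  Insert 4 (step 3): P = [2, 4] / [5];  Q = [1, 3] / [2]
  Insert 3 (step 4): P = [2, 3] / [4] / [5];  Q = [1, 3] / [2] / [4]
  Insert 6 (step 5): P = [2, 3, 6] / [4] / [5];  Q = [1, 3, 5] / [2] / [4]
  Insert 1 (step 6): P = [1, 3, 6] / [2] / [4] / [5];  Q = [1, 3, 5] / [2] / [4] / [6]
Final shape: (3, 1, 1, 1).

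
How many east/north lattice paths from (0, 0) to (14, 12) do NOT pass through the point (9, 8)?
Number of paths = 6594640

Total paths from (0, 0) to (14, 12): C(26, 14) = 9657700. Paths through (9, 8): (paths (0, 0) → (9, 8)) × (paths (9, 8) → (14, 12)) = C(17, 9) · C(9, 5) = 24310 · 126 = 3063060. Avoidance count = 9657700 − 3063060 = 6594640.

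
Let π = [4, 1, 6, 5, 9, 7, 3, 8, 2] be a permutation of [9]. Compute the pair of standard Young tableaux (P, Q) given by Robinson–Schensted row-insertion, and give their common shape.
P = [1, 2, 7, 8] / [3, 5, 9] / [4] / [6];  Q = [1, 3, 5, 8] / [2, 4, 6] / [7] / [9];  common shape = (4, 3, 1, 1)

Row-insert the values π_1, π_2, … into P one at a time, bumping the leftmost entry strictly greater than the inserted value down to the next row. The recording tableau Q records, in position (i, j), the step at which that cell was added to P.
  Insert 4 (step 1): P = [4];  Q = [1]
  Insert 1 (step 2): P = [1] / [4];  Q = [1] / [2]
  Insert 6 (step 3): P = [1, 6] / [4];  Q = [1, 3] / [2]
  Insert 5 (step 4): P = [1, 5] / [4, 6];  Q = [1, 3] / [2, 4]
  Insert 9 (step 5): P = [1, 5, 9] / [4, 6];  Q = [1, 3, 5] / [2, 4]
  Insert 7 (step 6): P = [1, 5, 7] / [4, 6, 9];  Q = [1, 3, 5] / [2, 4, 6]
  Insert 3 (step 7): P = [1, 3, 7] / [4, 5, 9] / [6];  Q = [1, 3, 5] / [2, 4, 6] / [7]
  Insert 8 (step 8): P = [1, 3, 7, 8] / [4, 5, 9] / [6];  Q = [1, 3, 5, 8] / [2, 4, 6] / [7]
  Insert 2 (step 9): P = [1, 2, 7, 8] / [3, 5, 9] / [4] / [6];  Q = [1, 3, 5, 8] / [2, 4, 6] / [7] / [9]
Final shape: (4, 3, 1, 1).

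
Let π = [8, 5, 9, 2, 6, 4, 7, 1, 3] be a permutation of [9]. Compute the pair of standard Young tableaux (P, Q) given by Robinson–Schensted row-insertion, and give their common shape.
P = [1, 3, 7] / [2, 4] / [5, 6] / [8, 9];  Q = [1, 3, 7] / [2, 5] / [4, 6] / [8, 9];  common shape = (3, 2, 2, 2)

Row-insert the values π_1, π_2, … into P one at a time, bumping the leftmost entry strictly greater than the inserted value down to the next row. The recording tableau Q records, in position (i, j), the step at which that cell was added to P.
  Insert 8 (step 1): P = [8];  Q = [1]
  Insert 5 (step 2): P = [5] / [8];  Q = [1] / [2]
  Insert 9 (step 3): P = [5, 9] / [8];  Q = [1, 3] / [2]
  Insert 2 (step 4): P = [2, 9] / [5] / [8];  Q = [1, 3] / [2] / [4]
  Insert 6 (step 5): P = [2, 6] / [5, 9] / [8];  Q = [1, 3] / [2, 5] / [4]
  Insert 4 (step 6): P = [2, 4] / [5, 6] / [8, 9];  Q = [1, 3] / [2, 5] / [4, 6]
  Insert 7 (step 7): P = [2, 4, 7] / [5, 6] / [8, 9];  Q = [1, 3, 7] / [2, 5] / [4, 6]
  Insert 1 (step 8): P = [1, 4, 7] / [2, 6] / [5, 9] / [8];  Q = [1, 3, 7] / [2, 5] / [4, 6] / [8]
  Insert 3 (step 9): P = [1, 3, 7] / [2, 4] / [5, 6] / [8, 9];  Q = [1, 3, 7] / [2, 5] / [4, 6] / [8, 9]
Final shape: (3, 2, 2, 2).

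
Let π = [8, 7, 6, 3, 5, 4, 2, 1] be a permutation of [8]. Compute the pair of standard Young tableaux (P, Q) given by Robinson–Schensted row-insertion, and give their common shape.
P = [1, 4] / [2] / [3] / [5] / [6] / [7] / [8];  Q = [1, 5] / [2] / [3] / [4] / [6] / [7] / [8];  common shape = (2, 1, 1, 1, 1, 1, 1)

Row-insert the values π_1, π_2, … into P one at a time, bumping the leftmost entry strictly greater than the inserted value down to the next row. The recording tableau Q records, in position (i, j), the step at which that cell was added to P.
  Insert 8 (step 1): P = [8];  Q = [1]
  Insert 7 (step 2): P = [7] / [8];  Q = [1] / [2]
  Insert 6 (step 3): P = [6] / [7] / [8];  Q = [1] / [2] / [3]
  Insert 3 (step 4): P = [3] / [6] / [7] / [8];  Q = [1] / [2] / [3] / [4]
  Insert 5 (step 5): P = [3, 5] / [6] / [7] / [8];  Q = [1, 5] / [2] / [3] / [4]
  Insert 4 (step 6): P = [3, 4] / [5] / [6] / [7] / [8];  Q = [1, 5] / [2] / [3] / [4] / [6]
  Insert 2 (step 7): P = [2, 4] / [3] / [5] / [6] / [7] / [8];  Q = [1, 5] / [2] / [3] / [4] / [6] / [7]
  Insert 1 (step 8): P = [1, 4] / [2] / [3] / [5] / [6] / [7] / [8];  Q = [1, 5] / [2] / [3] / [4] / [6] / [7] / [8]
Final shape: (2, 1, 1, 1, 1, 1, 1).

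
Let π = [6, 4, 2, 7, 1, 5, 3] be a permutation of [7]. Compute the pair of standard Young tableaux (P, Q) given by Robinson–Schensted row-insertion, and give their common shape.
P = [1, 3] / [2, 5] / [4, 7] / [6];  Q = [1, 4] / [2, 6] / [3, 7] / [5];  common shape = (2, 2, 2, 1)

Row-insert the values π_1, π_2, … into P one at a time, bumping the leftmost entry strictly greater than the inserted value down to the next row. The recording tableau Q records, in position (i, j), the step at which that cell was added to P.
  Insert 6 (step 1): P = [6];  Q = [1]
  Insert 4 (step 2): P = [4] / [6];  Q = [1] / [2]
  Insert 2 (step 3): P = [2] / [4] / [6];  Q = [1] / [2] / [3]
  Insert 7 (step 4): P = [2, 7] / [4] / [6];  Q = [1, 4] / [2] / [3]
  Insert 1 (step 5): P = [1, 7] / [2] / [4] / [6];  Q = [1, 4] / [2] / [3] / [5]
  Insert 5 (step 6): P = [1, 5] / [2, 7] / [4] / [6];  Q = [1, 4] / [2, 6] / [3] / [5]
  Insert 3 (step 7): P = [1, 3] / [2, 5] / [4, 7] / [6];  Q = [1, 4] / [2, 6] / [3, 7] / [5]
Final shape: (2, 2, 2, 1).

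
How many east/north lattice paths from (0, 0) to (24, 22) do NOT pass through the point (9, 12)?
Number of paths = 6929584487150

Total paths from (0, 0) to (24, 22): C(46, 24) = 7890371113950. Paths through (9, 12): (paths (0, 0) → (9, 12)) × (paths (9, 12) → (24, 22)) = C(21, 9) · C(25, 15) = 293930 · 3268760 = 960786626800. Avoidance count = 7890371113950 − 960786626800 = 6929584487150.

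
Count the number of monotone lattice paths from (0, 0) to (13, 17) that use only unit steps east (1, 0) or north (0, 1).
Number of paths = 119759850

A monotone lattice path from (0, 0) to (13, 17) consists of 13 east steps and 17 north steps in some order, so it is determined by which 13 of the 30 steps are east. The count is C(30, 13) = 119759850.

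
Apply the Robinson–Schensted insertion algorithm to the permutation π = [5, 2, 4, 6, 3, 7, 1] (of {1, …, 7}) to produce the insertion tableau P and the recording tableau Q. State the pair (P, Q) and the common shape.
P = [1, 3, 6, 7] / [2] / [4] / [5];  Q = [1, 3, 4, 6] / [2] / [5] / [7];  common shape = (4, 1, 1, 1)

Row-insert the values π_1, π_2, … into P one at a time, bumping the leftmost entry strictly greater than the inserted value down to the next row. The recording tableau Q records, in position (i, j), the step at which that cell was added to P.
  Insert 5 (step 1): P = [5];  Q = [1]
  Insert 2 (step 2): P = [2] / [5];  Q = [1] / [2]
  Insert 4 (step 3): P = [2, 4] / [5];  Q = [1, 3] / [2]
  Insert 6 (step 4): P = [2, 4, 6] / [5];  Q = [1, 3, 4] / [2]
  Insert 3 (step 5): P = [2, 3, 6] / [4] / [5];  Q = [1, 3, 4] / [2] / [5]
  Insert 7 (step 6): P = [2, 3, 6, 7] / [4] / [5];  Q = [1, 3, 4, 6] / [2] / [5]
  Insert 1 (step 7): P = [1, 3, 6, 7] / [2] / [4] / [5];  Q = [1, 3, 4, 6] / [2] / [5] / [7]
Final shape: (4, 1, 1, 1).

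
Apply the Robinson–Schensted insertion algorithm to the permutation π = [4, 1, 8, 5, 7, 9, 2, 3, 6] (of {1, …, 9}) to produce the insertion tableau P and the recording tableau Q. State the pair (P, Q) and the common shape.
P = [1, 2, 3, 6] / [4, 5, 7, 9] / [8];  Q = [1, 3, 5, 6] / [2, 4, 8, 9] / [7];  common shape = (4, 4, 1)

Row-insert the values π_1, π_2, … into P one at a time, bumping the leftmost entry strictly greater than the inserted value down to the next row. The recording tableau Q records, in position (i, j), the step at which that cell was added to P.
  Insert 4 (step 1): P = [4];  Q = [1]
  Insert 1 (step 2): P = [1] / [4];  Q = [1] / [2]
  Insert 8 (step 3): P = [1, 8] / [4];  Q = [1, 3] / [2]
  Insert 5 (step 4): P = [1, 5] / [4, 8];  Q = [1, 3] / [2, 4]
  Insert 7 (step 5): P = [1, 5, 7] / [4, 8];  Q = [1, 3, 5] / [2, 4]
  Insert 9 (step 6): P = [1, 5, 7, 9] / [4, 8];  Q = [1, 3, 5, 6] / [2, 4]
  Insert 2 (step 7): P = [1, 2, 7, 9] / [4, 5] / [8];  Q = [1, 3, 5, 6] / [2, 4] / [7]
  Insert 3 (step 8): P = [1, 2, 3, 9] / [4, 5, 7] / [8];  Q = [1, 3, 5, 6] / [2, 4, 8] / [7]
  Insert 6 (step 9): P = [1, 2, 3, 6] / [4, 5, 7, 9] / [8];  Q = [1, 3, 5, 6] / [2, 4, 8, 9] / [7]
Final shape: (4, 4, 1).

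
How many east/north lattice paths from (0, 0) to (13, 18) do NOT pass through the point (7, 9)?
Number of paths = 148995875

Total paths from (0, 0) to (13, 18): C(31, 13) = 206253075. Paths through (7, 9): (paths (0, 0) → (7, 9)) × (paths (7, 9) → (13, 18)) = C(16, 7) · C(15, 6) = 11440 · 5005 = 57257200. Avoidance count = 206253075 − 57257200 = 148995875.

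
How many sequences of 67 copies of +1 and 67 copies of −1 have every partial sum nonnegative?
C_67 = 22033725021956517463358552614056949950

These ballot sequences are counted by the Catalan number C_n = (1/(n + 1)) · C(2n, n). For n = 67: C_67 = (1/68) · C(134, 67) = 1498293301493043187508381577755872596600/68 = 22033725021956517463358552614056949950.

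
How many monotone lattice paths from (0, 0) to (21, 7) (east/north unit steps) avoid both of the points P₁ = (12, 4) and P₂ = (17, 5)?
Number of paths = 552430

Inclusion–exclusion. Total paths: C(28, 21) = 1184040. Through P₁: C(16, 12)·C(12, 9) = 400400. Through P₂: C(22, 17)·C(6, 4) = 395010. Since P₁ is strictly southwest of P₂, a monotone path through both must visit P₁ then P₂; paths through both = C(16, 12)·C(6, 5)·C(6, 4) = 163800. Avoid both = 1184040 − 400400 − 395010 + 163800 = 552430.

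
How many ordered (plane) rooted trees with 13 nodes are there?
C_12 = 208012

These ordered rooted trees are counted by the Catalan number C_n = (1/(n + 1)) · C(2n, n). For n = 12: C_12 = (1/13) · C(24, 12) = 2704156/13 = 208012.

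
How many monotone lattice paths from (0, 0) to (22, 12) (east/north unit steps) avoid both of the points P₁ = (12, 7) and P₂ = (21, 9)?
Number of paths = 350895636

Inclusion–exclusion. Total paths: C(34, 22) = 548354040. Through P₁: C(19, 12)·C(15, 10) = 151315164. Through P₂: C(30, 21)·C(4, 1) = 57228600. Since P₁ is strictly southwest of P₂, a monotone path through both must visit P₁ then P₂; paths through both = C(19, 12)·C(11, 9)·C(4, 1) = 11085360. Avoid both = 548354040 − 151315164 − 57228600 + 11085360 = 350895636.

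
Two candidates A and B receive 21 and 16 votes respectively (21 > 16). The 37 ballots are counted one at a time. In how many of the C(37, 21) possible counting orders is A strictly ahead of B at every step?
Strict-lead orderings = 1739969550

Total orderings of the 37 votes with 21 for A: C(37, 21) = 12875774670. By the Bertrand ballot formula (Cycle Lemma / reflection principle), the number of orderings in which A is strictly ahead of B throughout is (p − q)/(p + q) · C(p + q, p) = (21 − 16)/(21 + 16) · 12875774670 = 1739969550.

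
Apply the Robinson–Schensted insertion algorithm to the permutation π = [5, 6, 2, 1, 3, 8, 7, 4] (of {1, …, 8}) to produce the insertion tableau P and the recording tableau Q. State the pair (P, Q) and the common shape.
P = [1, 3, 4] / [2, 6, 7] / [5, 8];  Q = [1, 2, 6] / [3, 5, 7] / [4, 8];  common shape = (3, 3, 2)

Row-insert the values π_1, π_2, … into P one at a time, bumping the leftmost entry strictly greater than the inserted value down to the next row. The recording tableau Q records, in position (i, j), the step at which that cell was added to P.
  Insert 5 (step 1): P = [5];  Q = [1]
  Insert 6 (step 2): P = [5, 6];  Q = [1, 2]
  Insert 2 (step 3): P = [2, 6] / [5];  Q = [1, 2] / [3]
  Insert 1 (step 4): P = [1, 6] / [2] / [5];  Q = [1, 2] / [3] / [4]
  Insert 3 (step 5): P = [1, 3] / [2, 6] / [5];  Q = [1, 2] / [3, 5] / [4]
  Insert 8 (step 6): P = [1, 3, 8] / [2, 6] / [5];  Q = [1, 2, 6] / [3, 5] / [4]
  Insert 7 (step 7): P = [1, 3, 7] / [2, 6, 8] / [5];  Q = [1, 2, 6] / [3, 5, 7] / [4]
  Insert 4 (step 8): P = [1, 3, 4] / [2, 6, 7] / [5, 8];  Q = [1, 2, 6] / [3, 5, 7] / [4, 8]
Final shape: (3, 3, 2).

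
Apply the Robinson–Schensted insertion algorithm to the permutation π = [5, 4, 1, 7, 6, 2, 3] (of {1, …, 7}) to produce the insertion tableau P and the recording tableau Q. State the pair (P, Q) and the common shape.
P = [1, 2, 3] / [4, 6] / [5, 7];  Q = [1, 4, 7] / [2, 5] / [3, 6];  common shape = (3, 2, 2)

Row-insert the values π_1, π_2, … into P one at a time, bumping the leftmost entry strictly greater than the inserted value down to the next row. The recording tableau Q records, in position (i, j), the step at which that cell was added to P.
  Insert 5 (step 1): P = [5];  Q = [1]
  Insert 4 (step 2): P = [4] / [5];  Q = [1] / [2]
  Insert 1 (step 3): P = [1] / [4] / [5];  Q = [1] / [2] / [3]
  Insert 7 (step 4): P = [1, 7] / [4] / [5];  Q = [1, 4] / [2] / [3]
  Insert 6 (step 5): P = [1, 6] / [4, 7] / [5];  Q = [1, 4] / [2, 5] / [3]
  Insert 2 (step 6): P = [1, 2] / [4, 6] / [5, 7];  Q = [1, 4] / [2, 5] / [3, 6]
  Insert 3 (step 7): P = [1, 2, 3] / [4, 6] / [5, 7];  Q = [1, 4, 7] / [2, 5] / [3, 6]
Final shape: (3, 2, 2).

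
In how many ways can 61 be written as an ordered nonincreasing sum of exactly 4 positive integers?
p(61, 4 parts) = 1650

Partitions of n into exactly k parts are in bijection with partitions of n − k into at most k parts (subtract 1 from each part). So p(61, exactly 4) = p(57, parts ≤ 4). Computing via the recurrence p(m, j) = p(m, j−1) + p(m−j, j) gives 1650.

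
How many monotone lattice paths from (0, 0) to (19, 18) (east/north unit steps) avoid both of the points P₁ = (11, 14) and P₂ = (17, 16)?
Number of paths = 9214243440

Inclusion–exclusion. Total paths: C(37, 19) = 17672631900. Through P₁: C(25, 11)·C(12, 8) = 2206413000. Through P₂: C(33, 17)·C(4, 2) = 7000818660. Since P₁ is strictly southwest of P₂, a monotone path through both must visit P₁ then P₂; paths through both = C(25, 11)·C(8, 6)·C(4, 2) = 748843200. Avoid both = 17672631900 − 2206413000 − 7000818660 + 748843200 = 9214243440.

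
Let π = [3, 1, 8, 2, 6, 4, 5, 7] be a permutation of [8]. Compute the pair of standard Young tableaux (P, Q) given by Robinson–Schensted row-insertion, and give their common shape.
P = [1, 2, 4, 5, 7] / [3, 6] / [8];  Q = [1, 3, 5, 7, 8] / [2, 4] / [6];  common shape = (5, 2, 1)

Row-insert the values π_1, π_2, … into P one at a time, bumping the leftmost entry strictly greater than the inserted value down to the next row. The recording tableau Q records, in position (i, j), the step at which that cell was added to P.
  Insert 3 (step 1): P = [3];  Q = [1]
  Insert 1 (step 2): P = [1] / [3];  Q = [1] / [2]
  Insert 8 (step 3): P = [1, 8] / [3];  Q = [1, 3] / [2]
  Insert 2 (step 4): P = [1, 2] / [3, 8];  Q = [1, 3] / [2, 4]
  Insert 6 (step 5): P = [1, 2, 6] / [3, 8];  Q = [1, 3, 5] / [2, 4]
  Insert 4 (step 6): P = [1, 2, 4] / [3, 6] / [8];  Q = [1, 3, 5] / [2, 4] / [6]
  Insert 5 (step 7): P = [1, 2, 4, 5] / [3, 6] / [8];  Q = [1, 3, 5, 7] / [2, 4] / [6]
  Insert 7 (step 8): P = [1, 2, 4, 5, 7] / [3, 6] / [8];  Q = [1, 3, 5, 7, 8] / [2, 4] / [6]
Final shape: (5, 2, 1).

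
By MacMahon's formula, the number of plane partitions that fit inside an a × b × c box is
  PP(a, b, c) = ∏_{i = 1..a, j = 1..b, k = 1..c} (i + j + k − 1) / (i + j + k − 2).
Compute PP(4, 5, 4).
PP(4, 5, 4) = 1646568

Evaluate the triple product over i = 1..4, j = 1..5, k = 1..4. The factors are (2/1) · (3/2) · (4/3) · (5/4) · (3/2) · (4/3) · (5/4) · (6/5) · … (80 factors total). The numerators and denominators telescope so the product is an integer; carrying out the multiplication exactly gives PP(4, 5, 4) = 1646568.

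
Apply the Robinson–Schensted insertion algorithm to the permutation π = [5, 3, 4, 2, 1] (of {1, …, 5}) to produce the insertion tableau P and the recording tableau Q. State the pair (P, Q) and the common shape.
P = [1, 4] / [2] / [3] / [5];  Q = [1, 3] / [2] / [4] / [5];  common shape = (2, 1, 1, 1)

Row-insert the values π_1, π_2, … into P one at a time, bumping the leftmost entry strictly greater than the inserted value down to the next row. The recording tableau Q records, in position (i, j), the step at which that cell was added to P.
  Insert 5 (step 1): P = [5];  Q = [1]
  Insert 3 (step 2): P = [3] / [5];  Q = [1] / [2]
  Insert 4 (step 3): P = [3, 4] / [5];  Q = [1, 3] / [2]
  Insert 2 (step 4): P = [2, 4] / [3] / [5];  Q = [1, 3] / [2] / [4]
  Insert 1 (step 5): P = [1, 4] / [2] / [3] / [5];  Q = [1, 3] / [2] / [4] / [5]
Final shape: (2, 1, 1, 1).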